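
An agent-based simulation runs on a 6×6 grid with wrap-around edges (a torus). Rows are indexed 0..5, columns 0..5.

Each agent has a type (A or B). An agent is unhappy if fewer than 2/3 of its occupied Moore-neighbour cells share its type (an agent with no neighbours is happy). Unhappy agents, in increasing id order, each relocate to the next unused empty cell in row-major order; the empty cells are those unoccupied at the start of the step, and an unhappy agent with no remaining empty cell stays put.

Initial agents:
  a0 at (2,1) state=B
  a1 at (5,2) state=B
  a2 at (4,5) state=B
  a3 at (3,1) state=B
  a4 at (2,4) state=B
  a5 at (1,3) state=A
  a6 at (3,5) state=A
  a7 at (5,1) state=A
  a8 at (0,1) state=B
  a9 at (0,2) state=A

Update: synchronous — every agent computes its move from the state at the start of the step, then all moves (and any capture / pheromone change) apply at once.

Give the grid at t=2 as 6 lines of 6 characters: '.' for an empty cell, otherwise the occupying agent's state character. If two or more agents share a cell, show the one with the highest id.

.BBB..
..BB.A
A.AA..
.B....
......
......

t=1: a0@(2,1):B a1@(0,0):B a2@(0,3):B a3@(3,1):B a4@(0,4):B a5@(0,5):A a6@(1,0):A a7@(1,1):A a8@(1,2):B a9@(1,4):A
t=2: a0@(0,1):B a1@(0,2):B a2@(0,3):B a3@(3,1):B a4@(1,3):B a5@(1,5):A a6@(2,0):A a7@(2,2):A a8@(1,2):B a9@(2,3):A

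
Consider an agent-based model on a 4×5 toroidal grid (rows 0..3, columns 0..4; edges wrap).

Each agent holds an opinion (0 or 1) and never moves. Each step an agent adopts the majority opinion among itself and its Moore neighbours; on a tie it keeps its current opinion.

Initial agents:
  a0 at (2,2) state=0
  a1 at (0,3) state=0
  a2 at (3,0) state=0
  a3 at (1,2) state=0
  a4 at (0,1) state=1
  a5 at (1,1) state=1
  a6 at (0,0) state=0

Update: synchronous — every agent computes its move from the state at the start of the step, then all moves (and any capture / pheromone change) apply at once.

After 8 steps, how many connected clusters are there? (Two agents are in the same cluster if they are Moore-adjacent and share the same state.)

t=1: a0@(2,2):0 a1@(0,3):0 a2@(3,0):0 a3@(1,2):0 a4@(0,1):0 a5@(1,1):0 a6@(0,0):0
t=2: (unchanged — steady state)

1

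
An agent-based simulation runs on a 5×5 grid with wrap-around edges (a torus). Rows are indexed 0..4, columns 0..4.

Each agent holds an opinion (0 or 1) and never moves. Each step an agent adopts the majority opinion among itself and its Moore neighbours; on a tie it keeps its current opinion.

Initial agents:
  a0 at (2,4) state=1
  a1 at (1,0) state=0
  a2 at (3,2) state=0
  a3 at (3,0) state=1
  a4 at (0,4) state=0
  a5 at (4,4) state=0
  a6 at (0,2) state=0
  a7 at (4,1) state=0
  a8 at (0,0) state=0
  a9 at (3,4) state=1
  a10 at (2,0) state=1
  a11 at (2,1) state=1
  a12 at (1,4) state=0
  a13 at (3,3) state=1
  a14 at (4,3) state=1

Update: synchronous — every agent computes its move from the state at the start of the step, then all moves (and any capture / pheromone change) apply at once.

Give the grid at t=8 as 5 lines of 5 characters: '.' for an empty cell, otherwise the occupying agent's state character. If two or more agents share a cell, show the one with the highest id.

t=1: a0@(2,4):1 a1@(1,0):0 a2@(3,2):1 a3@(3,0):1 a4@(0,4):0 a5@(4,4):1 a6@(0,2):0 a7@(4,1):0 a8@(0,0):0 a9@(3,4):1 a10@(2,0):1 a11@(2,1):1 a12@(1,4):0 a13@(3,3):1 a14@(4,3):0
t=2: a0@(2,4):1 a1@(1,0):0 a2@(3,2):1 a3@(3,0):1 a4@(0,4):0 a5@(4,4):1 a6@(0,2):0 a7@(4,1):0 a8@(0,0):0 a9@(3,4):1 a10@(2,0):1 a11@(2,1):1 a12@(1,4):0 a13@(3,3):1 a14@(4,3):1
t=3: (unchanged — steady state)

0.0.0
0...0
11..1
1.111
.0.11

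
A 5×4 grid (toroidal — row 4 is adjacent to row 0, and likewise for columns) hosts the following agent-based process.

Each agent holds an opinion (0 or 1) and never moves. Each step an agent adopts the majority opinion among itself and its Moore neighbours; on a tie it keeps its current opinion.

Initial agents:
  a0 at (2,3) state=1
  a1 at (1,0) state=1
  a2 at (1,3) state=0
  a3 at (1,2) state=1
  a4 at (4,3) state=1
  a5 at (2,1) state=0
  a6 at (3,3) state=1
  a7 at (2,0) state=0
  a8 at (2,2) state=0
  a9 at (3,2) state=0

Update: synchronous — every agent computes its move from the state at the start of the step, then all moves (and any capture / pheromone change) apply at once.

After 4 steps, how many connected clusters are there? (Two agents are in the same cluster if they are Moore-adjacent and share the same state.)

1

t=1: a0@(2,3):1 a1@(1,0):0 a2@(1,3):0 a3@(1,2):0 a4@(4,3):1 a5@(2,1):0 a6@(3,3):1 a7@(2,0):0 a8@(2,2):0 a9@(3,2):0
t=2: a0@(2,3):0 a1@(1,0):0 a2@(1,3):0 a3@(1,2):0 a4@(4,3):1 a5@(2,1):0 a6@(3,3):1 a7@(2,0):0 a8@(2,2):0 a9@(3,2):0
t=3: a0@(2,3):0 a1@(1,0):0 a2@(1,3):0 a3@(1,2):0 a4@(4,3):1 a5@(2,1):0 a6@(3,3):0 a7@(2,0):0 a8@(2,2):0 a9@(3,2):0
t=4: a0@(2,3):0 a1@(1,0):0 a2@(1,3):0 a3@(1,2):0 a4@(4,3):0 a5@(2,1):0 a6@(3,3):0 a7@(2,0):0 a8@(2,2):0 a9@(3,2):0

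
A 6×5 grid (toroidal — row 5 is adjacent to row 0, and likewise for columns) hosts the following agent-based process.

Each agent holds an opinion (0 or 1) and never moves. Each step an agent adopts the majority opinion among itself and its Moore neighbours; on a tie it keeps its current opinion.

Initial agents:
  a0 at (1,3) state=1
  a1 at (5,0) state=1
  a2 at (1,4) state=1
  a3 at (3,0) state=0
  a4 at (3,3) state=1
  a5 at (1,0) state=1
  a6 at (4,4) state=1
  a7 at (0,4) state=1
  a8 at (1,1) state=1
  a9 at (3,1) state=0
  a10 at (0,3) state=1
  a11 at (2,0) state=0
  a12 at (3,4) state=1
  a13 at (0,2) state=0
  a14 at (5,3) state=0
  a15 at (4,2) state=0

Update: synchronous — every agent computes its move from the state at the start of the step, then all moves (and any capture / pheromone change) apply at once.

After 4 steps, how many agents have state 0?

2

t=1: a0@(1,3):1 a1@(5,0):1 a2@(1,4):1 a3@(3,0):0 a4@(3,3):1 a5@(1,0):1 a6@(4,4):1 a7@(0,4):1 a8@(1,1):1 a9@(3,1):0 a10@(0,3):1 a11@(2,0):1 a12@(3,4):1 a13@(0,2):1 a14@(5,3):0 a15@(4,2):0
t=2: a0@(1,3):1 a1@(5,0):1 a2@(1,4):1 a3@(3,0):1 a4@(3,3):1 a5@(1,0):1 a6@(4,4):1 a7@(0,4):1 a8@(1,1):1 a9@(3,1):0 a10@(0,3):1 a11@(2,0):1 a12@(3,4):1 a13@(0,2):1 a14@(5,3):1 a15@(4,2):0
t=3: (unchanged — steady state)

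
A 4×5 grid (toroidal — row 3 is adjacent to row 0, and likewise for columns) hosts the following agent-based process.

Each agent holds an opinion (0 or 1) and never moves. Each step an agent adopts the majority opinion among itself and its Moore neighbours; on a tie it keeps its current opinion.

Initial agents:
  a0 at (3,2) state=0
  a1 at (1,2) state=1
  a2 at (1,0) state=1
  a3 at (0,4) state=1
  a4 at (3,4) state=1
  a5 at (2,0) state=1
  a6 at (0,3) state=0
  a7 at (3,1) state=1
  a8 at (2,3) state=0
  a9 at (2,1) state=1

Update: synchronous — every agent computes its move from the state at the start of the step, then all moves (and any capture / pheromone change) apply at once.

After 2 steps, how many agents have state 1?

9

t=1: a0@(3,2):0 a1@(1,2):1 a2@(1,0):1 a3@(0,4):1 a4@(3,4):1 a5@(2,0):1 a6@(0,3):1 a7@(3,1):1 a8@(2,3):0 a9@(2,1):1
t=2: a0@(3,2):1 a1@(1,2):1 a2@(1,0):1 a3@(0,4):1 a4@(3,4):1 a5@(2,0):1 a6@(0,3):1 a7@(3,1):1 a8@(2,3):0 a9@(2,1):1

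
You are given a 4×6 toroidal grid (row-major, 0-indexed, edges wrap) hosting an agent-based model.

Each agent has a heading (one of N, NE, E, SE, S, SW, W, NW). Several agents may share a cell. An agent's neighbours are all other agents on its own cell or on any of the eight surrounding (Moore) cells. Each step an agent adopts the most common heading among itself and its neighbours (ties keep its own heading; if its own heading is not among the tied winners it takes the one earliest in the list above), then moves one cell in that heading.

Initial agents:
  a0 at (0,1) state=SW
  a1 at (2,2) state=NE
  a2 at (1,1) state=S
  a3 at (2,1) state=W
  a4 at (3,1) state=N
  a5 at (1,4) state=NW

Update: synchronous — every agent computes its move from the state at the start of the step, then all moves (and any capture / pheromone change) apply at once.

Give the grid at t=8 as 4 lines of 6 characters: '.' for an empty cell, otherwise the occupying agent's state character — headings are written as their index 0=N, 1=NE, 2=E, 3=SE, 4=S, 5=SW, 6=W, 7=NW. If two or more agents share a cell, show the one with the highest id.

.....5
.47...
....16
.0....

t=1: a0@(1,0):SW a1@(1,3):NE a2@(2,1):S a3@(2,0):W a4@(2,1):N a5@(0,3):NW
t=2: a0@(2,5):SW a1@(0,4):NE a2@(3,1):S a3@(2,5):W a4@(1,1):N a5@(3,2):NW
t=3: a0@(3,4):SW a1@(3,5):NE a2@(0,1):S a3@(2,4):W a4@(0,1):N a5@(2,1):NW
t=4: a0@(0,3):SW a1@(2,0):NE a2@(1,1):S a3@(2,3):W a4@(3,1):N a5@(1,0):NW
t=5: a0@(1,2):SW a1@(1,1):NE a2@(2,1):S a3@(2,2):W a4@(2,1):N a5@(0,5):NW
t=6: a0@(2,1):SW a1@(0,2):NE a2@(3,1):S a3@(2,1):W a4@(1,1):N a5@(3,4):NW
t=7: a0@(3,0):SW a1@(3,3):NE a2@(0,1):S a3@(2,0):W a4@(0,1):N a5@(2,3):NW
t=8: a0@(0,5):SW a1@(2,4):NE a2@(1,1):S a3@(2,5):W a4@(3,1):N a5@(1,2):NW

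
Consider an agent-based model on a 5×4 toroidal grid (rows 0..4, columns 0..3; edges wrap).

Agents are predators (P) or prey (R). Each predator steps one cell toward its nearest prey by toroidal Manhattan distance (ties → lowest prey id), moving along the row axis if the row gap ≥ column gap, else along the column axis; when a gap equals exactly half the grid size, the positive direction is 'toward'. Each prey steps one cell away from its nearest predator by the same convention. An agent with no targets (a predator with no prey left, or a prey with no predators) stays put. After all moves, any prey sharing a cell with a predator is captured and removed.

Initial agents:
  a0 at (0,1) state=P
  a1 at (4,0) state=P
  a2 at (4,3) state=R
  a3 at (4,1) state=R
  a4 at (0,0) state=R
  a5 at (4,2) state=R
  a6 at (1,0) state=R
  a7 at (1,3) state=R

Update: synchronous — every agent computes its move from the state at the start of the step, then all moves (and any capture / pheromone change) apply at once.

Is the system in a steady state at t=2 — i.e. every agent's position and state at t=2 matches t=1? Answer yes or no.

no

t=1: a0@(4,1):P a1@(4,3):P a2@(4,2):R a3@(3,1):R a4@(0,3):R a5@(3,2):R a6@(2,0):R a7@(1,2):R
t=2: a0@(4,2):P a1@(4,2):P a2@(4,3):R a3@(2,1):R a4@(1,3):R a5@(2,2):R a6@(1,0):R a7@(2,2):R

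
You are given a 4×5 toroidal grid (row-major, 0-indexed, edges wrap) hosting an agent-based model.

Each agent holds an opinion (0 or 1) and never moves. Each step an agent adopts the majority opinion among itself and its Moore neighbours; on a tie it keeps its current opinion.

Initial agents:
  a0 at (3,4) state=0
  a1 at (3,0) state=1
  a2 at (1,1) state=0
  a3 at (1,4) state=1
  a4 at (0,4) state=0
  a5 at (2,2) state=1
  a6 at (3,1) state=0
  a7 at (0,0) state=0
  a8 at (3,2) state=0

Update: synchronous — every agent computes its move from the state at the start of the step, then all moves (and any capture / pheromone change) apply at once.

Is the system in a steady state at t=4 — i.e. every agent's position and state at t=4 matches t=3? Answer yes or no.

yes

t=1: a0@(3,4):0 a1@(3,0):0 a2@(1,1):0 a3@(1,4):0 a4@(0,4):0 a5@(2,2):0 a6@(3,1):0 a7@(0,0):0 a8@(3,2):0
t=2: (unchanged — steady state)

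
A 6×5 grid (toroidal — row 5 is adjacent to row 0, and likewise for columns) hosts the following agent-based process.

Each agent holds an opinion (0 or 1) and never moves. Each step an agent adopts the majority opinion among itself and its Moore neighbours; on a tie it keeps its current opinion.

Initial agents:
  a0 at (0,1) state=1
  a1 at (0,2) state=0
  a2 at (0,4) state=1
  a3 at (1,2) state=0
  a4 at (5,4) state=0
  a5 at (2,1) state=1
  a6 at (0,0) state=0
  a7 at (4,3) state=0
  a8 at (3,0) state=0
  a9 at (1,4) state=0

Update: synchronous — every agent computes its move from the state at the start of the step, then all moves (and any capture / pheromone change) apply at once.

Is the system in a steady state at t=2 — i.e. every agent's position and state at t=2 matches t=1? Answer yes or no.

yes

t=1: a0@(0,1):0 a1@(0,2):0 a2@(0,4):0 a3@(1,2):0 a4@(5,4):0 a5@(2,1):0 a6@(0,0):0 a7@(4,3):0 a8@(3,0):0 a9@(1,4):0
t=2: (unchanged — steady state)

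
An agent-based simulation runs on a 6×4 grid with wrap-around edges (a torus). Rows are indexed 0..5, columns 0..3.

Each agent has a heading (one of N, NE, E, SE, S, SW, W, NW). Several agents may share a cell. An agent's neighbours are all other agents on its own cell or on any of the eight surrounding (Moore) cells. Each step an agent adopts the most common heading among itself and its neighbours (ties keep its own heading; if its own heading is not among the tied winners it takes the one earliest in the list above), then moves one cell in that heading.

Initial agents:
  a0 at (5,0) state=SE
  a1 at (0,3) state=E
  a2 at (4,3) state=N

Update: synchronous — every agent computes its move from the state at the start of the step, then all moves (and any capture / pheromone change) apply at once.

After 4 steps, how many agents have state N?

1

t=1: a0@(0,1):SE a1@(0,0):E a2@(3,3):N
t=2: a0@(1,2):SE a1@(0,1):E a2@(2,3):N
t=3: a0@(2,3):SE a1@(0,2):E a2@(1,3):N
t=4: a0@(3,0):SE a1@(0,3):E a2@(0,3):N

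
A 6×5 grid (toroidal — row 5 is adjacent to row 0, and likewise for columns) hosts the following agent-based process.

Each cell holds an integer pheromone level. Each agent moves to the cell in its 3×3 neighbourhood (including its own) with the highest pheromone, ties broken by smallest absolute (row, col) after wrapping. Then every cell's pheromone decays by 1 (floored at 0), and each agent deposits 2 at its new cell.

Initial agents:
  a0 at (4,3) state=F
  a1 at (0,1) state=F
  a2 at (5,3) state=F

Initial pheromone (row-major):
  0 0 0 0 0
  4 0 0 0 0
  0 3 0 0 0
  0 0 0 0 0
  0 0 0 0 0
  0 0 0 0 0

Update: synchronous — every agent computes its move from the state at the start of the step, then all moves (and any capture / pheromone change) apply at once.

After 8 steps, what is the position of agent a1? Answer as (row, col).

(1, 0)

t=1: a0@(3,2) a1@(1,0) a2@(0,2) | pheromone: 0 0 2 0 0 / 5 0 0 0 0 / 0 2 0 0 0 / 0 0 2 0 0 / 0 0 0 0 0 / 0 0 0 0 0
t=2: a0@(2,1) a1@(1,0) a2@(0,2) | pheromone: 0 0 3 0 0 / 6 0 0 0 0 / 0 3 0 0 0 / 0 0 1 0 0 / 0 0 0 0 0 / 0 0 0 0 0
t=3: a0@(1,0) a1@(1,0) a2@(0,2) | pheromone: 0 0 4 0 0 / 9 0 0 0 0 / 0 2 0 0 0 / 0 0 0 0 0 / 0 0 0 0 0 / 0 0 0 0 0
t=4: a0@(1,0) a1@(1,0) a2@(0,2) | pheromone: 0 0 5 0 0 / 12 0 0 0 0 / 0 1 0 0 0 / 0 0 0 0 0 / 0 0 0 0 0 / 0 0 0 0 0
t=5: a0@(1,0) a1@(1,0) a2@(0,2) | pheromone: 0 0 6 0 0 / 15 0 0 0 0 / 0 0 0 0 0 / 0 0 0 0 0 / 0 0 0 0 0 / 0 0 0 0 0
t=6: a0@(1,0) a1@(1,0) a2@(0,2) | pheromone: 0 0 7 0 0 / 18 0 0 0 0 / 0 0 0 0 0 / 0 0 0 0 0 / 0 0 0 0 0 / 0 0 0 0 0
t=7: a0@(1,0) a1@(1,0) a2@(0,2) | pheromone: 0 0 8 0 0 / 21 0 0 0 0 / 0 0 0 0 0 / 0 0 0 0 0 / 0 0 0 0 0 / 0 0 0 0 0
t=8: a0@(1,0) a1@(1,0) a2@(0,2) | pheromone: 0 0 9 0 0 / 24 0 0 0 0 / 0 0 0 0 0 / 0 0 0 0 0 / 0 0 0 0 0 / 0 0 0 0 0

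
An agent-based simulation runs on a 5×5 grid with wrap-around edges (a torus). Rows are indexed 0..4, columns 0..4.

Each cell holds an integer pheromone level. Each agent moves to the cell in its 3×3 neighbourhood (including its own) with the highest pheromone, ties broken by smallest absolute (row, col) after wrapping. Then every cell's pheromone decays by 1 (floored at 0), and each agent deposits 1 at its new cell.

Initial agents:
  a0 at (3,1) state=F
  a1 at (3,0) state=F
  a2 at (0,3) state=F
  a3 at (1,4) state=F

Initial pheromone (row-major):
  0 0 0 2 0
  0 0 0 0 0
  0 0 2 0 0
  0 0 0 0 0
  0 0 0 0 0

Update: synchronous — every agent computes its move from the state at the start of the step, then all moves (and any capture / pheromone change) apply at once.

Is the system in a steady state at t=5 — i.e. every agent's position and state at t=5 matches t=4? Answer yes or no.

yes

t=1: a0@(2,2) a1@(2,0) a2@(0,3) a3@(0,3) | pheromone: 0 0 0 3 0 / 0 0 0 0 0 / 1 0 2 0 0 / 0 0 0 0 0 / 0 0 0 0 0
t=2: a0@(2,2) a1@(2,0) a2@(0,3) a3@(0,3) | pheromone: 0 0 0 4 0 / 0 0 0 0 0 / 1 0 2 0 0 / 0 0 0 0 0 / 0 0 0 0 0
t=3: a0@(2,2) a1@(2,0) a2@(0,3) a3@(0,3) | pheromone: 0 0 0 5 0 / 0 0 0 0 0 / 1 0 2 0 0 / 0 0 0 0 0 / 0 0 0 0 0
t=4: a0@(2,2) a1@(2,0) a2@(0,3) a3@(0,3) | pheromone: 0 0 0 6 0 / 0 0 0 0 0 / 1 0 2 0 0 / 0 0 0 0 0 / 0 0 0 0 0
t=5: a0@(2,2) a1@(2,0) a2@(0,3) a3@(0,3) | pheromone: 0 0 0 7 0 / 0 0 0 0 0 / 1 0 2 0 0 / 0 0 0 0 0 / 0 0 0 0 0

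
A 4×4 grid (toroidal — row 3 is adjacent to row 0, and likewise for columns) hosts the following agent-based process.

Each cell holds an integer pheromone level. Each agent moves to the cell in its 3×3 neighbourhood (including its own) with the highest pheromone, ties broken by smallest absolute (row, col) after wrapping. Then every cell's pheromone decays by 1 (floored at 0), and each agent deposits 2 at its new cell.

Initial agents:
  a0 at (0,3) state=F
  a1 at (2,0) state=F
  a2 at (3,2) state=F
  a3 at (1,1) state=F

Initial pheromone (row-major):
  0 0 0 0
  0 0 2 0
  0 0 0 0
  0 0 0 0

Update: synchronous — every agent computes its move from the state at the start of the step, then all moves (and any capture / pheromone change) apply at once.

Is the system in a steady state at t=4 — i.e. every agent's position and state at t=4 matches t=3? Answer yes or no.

yes

t=1: a0@(1,2) a1@(1,0) a2@(0,1) a3@(1,2) | pheromone: 0 2 0 0 / 2 0 5 0 / 0 0 0 0 / 0 0 0 0
t=2: a0@(1,2) a1@(0,1) a2@(1,2) a3@(1,2) | pheromone: 0 3 0 0 / 1 0 10 0 / 0 0 0 0 / 0 0 0 0
t=3: a0@(1,2) a1@(1,2) a2@(1,2) a3@(1,2) | pheromone: 0 2 0 0 / 0 0 17 0 / 0 0 0 0 / 0 0 0 0
t=4: a0@(1,2) a1@(1,2) a2@(1,2) a3@(1,2) | pheromone: 0 1 0 0 / 0 0 24 0 / 0 0 0 0 / 0 0 0 0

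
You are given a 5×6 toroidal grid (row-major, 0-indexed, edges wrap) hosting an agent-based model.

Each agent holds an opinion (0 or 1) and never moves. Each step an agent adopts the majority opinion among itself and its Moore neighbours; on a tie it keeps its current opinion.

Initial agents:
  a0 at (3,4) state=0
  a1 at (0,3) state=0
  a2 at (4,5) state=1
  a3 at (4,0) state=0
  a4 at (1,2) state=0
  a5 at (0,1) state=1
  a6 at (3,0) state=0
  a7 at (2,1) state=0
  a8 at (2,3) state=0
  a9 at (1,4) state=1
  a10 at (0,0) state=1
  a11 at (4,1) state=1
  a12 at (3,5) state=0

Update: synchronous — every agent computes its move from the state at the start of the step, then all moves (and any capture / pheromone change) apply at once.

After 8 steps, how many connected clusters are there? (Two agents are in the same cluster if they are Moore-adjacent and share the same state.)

t=1: a0@(3,4):0 a1@(0,3):0 a2@(4,5):0 a3@(4,0):1 a4@(1,2):0 a5@(0,1):1 a6@(3,0):0 a7@(2,1):0 a8@(2,3):0 a9@(1,4):0 a10@(0,0):1 a11@(4,1):1 a12@(3,5):0
t=2: (unchanged — steady state)

2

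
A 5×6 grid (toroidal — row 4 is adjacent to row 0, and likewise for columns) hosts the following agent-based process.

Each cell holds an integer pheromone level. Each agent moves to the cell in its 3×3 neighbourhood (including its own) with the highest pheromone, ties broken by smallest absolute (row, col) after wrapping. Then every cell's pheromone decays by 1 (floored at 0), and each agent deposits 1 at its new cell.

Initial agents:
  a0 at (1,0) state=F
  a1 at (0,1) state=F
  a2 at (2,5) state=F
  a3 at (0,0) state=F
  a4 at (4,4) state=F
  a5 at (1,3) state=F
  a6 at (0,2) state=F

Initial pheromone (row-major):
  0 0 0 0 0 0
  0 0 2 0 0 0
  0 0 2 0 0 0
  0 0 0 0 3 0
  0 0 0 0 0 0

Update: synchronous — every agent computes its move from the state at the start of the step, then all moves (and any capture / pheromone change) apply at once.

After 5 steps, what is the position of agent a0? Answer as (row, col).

(0, 0)

t=1: a0@(0,0) a1@(1,2) a2@(3,4) a3@(0,0) a4@(3,4) a5@(1,2) a6@(1,2) | pheromone: 2 0 0 0 0 0 / 0 0 4 0 0 0 / 0 0 1 0 0 0 / 0 0 0 0 4 0 / 0 0 0 0 0 0
t=2: a0@(0,0) a1@(1,2) a2@(3,4) a3@(0,0) a4@(3,4) a5@(1,2) a6@(1,2) | pheromone: 3 0 0 0 0 0 / 0 0 6 0 0 0 / 0 0 0 0 0 0 / 0 0 0 0 5 0 / 0 0 0 0 0 0
t=3: a0@(0,0) a1@(1,2) a2@(3,4) a3@(0,0) a4@(3,4) a5@(1,2) a6@(1,2) | pheromone: 4 0 0 0 0 0 / 0 0 8 0 0 0 / 0 0 0 0 0 0 / 0 0 0 0 6 0 / 0 0 0 0 0 0
t=4: a0@(0,0) a1@(1,2) a2@(3,4) a3@(0,0) a4@(3,4) a5@(1,2) a6@(1,2) | pheromone: 5 0 0 0 0 0 / 0 0 10 0 0 0 / 0 0 0 0 0 0 / 0 0 0 0 7 0 / 0 0 0 0 0 0
t=5: a0@(0,0) a1@(1,2) a2@(3,4) a3@(0,0) a4@(3,4) a5@(1,2) a6@(1,2) | pheromone: 6 0 0 0 0 0 / 0 0 12 0 0 0 / 0 0 0 0 0 0 / 0 0 0 0 8 0 / 0 0 0 0 0 0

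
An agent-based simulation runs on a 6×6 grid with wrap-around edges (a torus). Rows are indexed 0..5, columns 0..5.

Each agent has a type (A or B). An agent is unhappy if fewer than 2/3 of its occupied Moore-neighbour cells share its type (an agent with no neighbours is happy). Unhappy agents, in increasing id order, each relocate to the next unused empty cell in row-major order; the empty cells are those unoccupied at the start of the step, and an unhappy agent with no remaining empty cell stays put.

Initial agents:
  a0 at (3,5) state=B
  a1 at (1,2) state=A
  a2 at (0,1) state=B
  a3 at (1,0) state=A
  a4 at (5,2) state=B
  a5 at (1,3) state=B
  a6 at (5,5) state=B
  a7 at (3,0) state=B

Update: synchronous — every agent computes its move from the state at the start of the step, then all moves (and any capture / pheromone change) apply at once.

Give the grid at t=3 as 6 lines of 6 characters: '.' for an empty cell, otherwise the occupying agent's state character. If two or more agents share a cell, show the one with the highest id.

A.BAB.
..BB..
......
B....B
......
......

t=1: a0@(3,5):B a1@(0,0):A a2@(0,2):B a3@(0,3):A a4@(5,2):B a5@(0,4):B a6@(5,5):B a7@(3,0):B
t=2: a0@(3,5):B a1@(0,1):A a2@(0,5):B a3@(1,0):A a4@(1,1):B a5@(1,2):B a6@(1,3):B a7@(3,0):B
t=3: a0@(3,5):B a1@(0,0):A a2@(0,2):B a3@(0,3):A a4@(0,4):B a5@(1,2):B a6@(1,3):B a7@(3,0):B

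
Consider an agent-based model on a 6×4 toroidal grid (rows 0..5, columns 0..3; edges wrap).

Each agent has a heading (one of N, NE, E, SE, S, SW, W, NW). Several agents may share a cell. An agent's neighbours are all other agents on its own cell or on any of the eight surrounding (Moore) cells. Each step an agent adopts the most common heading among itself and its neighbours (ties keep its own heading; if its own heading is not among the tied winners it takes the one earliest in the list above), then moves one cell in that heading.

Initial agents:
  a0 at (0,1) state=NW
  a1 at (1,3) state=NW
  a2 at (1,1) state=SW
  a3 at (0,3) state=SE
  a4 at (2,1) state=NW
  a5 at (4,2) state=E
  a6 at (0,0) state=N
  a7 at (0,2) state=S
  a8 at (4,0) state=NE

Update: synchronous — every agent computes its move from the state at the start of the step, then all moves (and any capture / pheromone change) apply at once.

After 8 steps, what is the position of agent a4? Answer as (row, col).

(0, 1)

t=1: a0@(5,0):NW a1@(0,2):NW a2@(0,0):NW a3@(1,0):SE a4@(1,0):NW a5@(4,3):E a6@(5,3):NW a7@(5,1):NW a8@(3,1):NE
t=2: a0@(4,3):NW a1@(5,1):NW a2@(5,3):NW a3@(0,3):NW a4@(0,3):NW a5@(3,2):NW a6@(4,2):NW a7@(4,0):NW a8@(2,2):NE
t=3: a0@(3,2):NW a1@(4,0):NW a2@(4,2):NW a3@(5,2):NW a4@(5,2):NW a5@(2,1):NW a6@(3,1):NW a7@(3,3):NW a8@(1,3):NE
t=4: a0@(2,1):NW a1@(3,3):NW a2@(3,1):NW a3@(4,1):NW a4@(4,1):NW a5@(1,0):NW a6@(2,0):NW a7@(2,2):NW a8@(0,0):NE
t=5: a0@(1,0):NW a1@(2,2):NW a2@(2,0):NW a3@(3,0):NW a4@(3,0):NW a5@(0,3):NW a6@(1,3):NW a7@(1,1):NW a8@(5,1):NE
t=6: a0@(0,3):NW a1@(1,1):NW a2@(1,3):NW a3@(2,3):NW a4@(2,3):NW a5@(5,2):NW a6@(0,2):NW a7@(0,0):NW a8@(4,2):NE
t=7: a0@(5,2):NW a1@(0,0):NW a2@(0,2):NW a3@(1,2):NW a4@(1,2):NW a5@(4,1):NW a6@(5,1):NW a7@(5,3):NW a8@(3,3):NE
t=8: a0@(4,1):NW a1@(5,3):NW a2@(5,1):NW a3@(0,1):NW a4@(0,1):NW a5@(3,0):NW a6@(4,0):NW a7@(4,2):NW a8@(2,0):NE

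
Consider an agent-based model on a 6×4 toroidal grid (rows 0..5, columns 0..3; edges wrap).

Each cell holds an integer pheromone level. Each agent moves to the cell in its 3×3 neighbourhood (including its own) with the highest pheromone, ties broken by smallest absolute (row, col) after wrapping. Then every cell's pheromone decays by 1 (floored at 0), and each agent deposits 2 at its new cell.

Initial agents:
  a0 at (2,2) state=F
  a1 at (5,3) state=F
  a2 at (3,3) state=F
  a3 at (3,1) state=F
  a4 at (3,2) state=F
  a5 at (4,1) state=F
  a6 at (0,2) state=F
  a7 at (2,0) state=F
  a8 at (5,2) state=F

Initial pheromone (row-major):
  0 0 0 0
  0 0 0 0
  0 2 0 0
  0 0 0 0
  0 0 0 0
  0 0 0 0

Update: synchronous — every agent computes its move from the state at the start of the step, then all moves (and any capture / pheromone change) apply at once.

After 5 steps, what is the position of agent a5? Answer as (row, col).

t=1: a0@(2,1) a1@(0,0) a2@(2,0) a3@(2,1) a4@(2,1) a5@(3,0) a6@(0,1) a7@(2,1) a8@(0,1) | pheromone: 2 4 0 0 / 0 0 0 0 / 2 9 0 0 / 2 0 0 0 / 0 0 0 0 / 0 0 0 0
t=2: a0@(2,1) a1@(0,1) a2@(2,1) a3@(2,1) a4@(2,1) a5@(2,1) a6@(0,1) a7@(2,1) a8@(0,1) | pheromone: 1 9 0 0 / 0 0 0 0 / 1 20 0 0 / 1 0 0 0 / 0 0 0 0 / 0 0 0 0
t=3: a0@(2,1) a1@(0,1) a2@(2,1) a3@(2,1) a4@(2,1) a5@(2,1) a6@(0,1) a7@(2,1) a8@(0,1) | pheromone: 0 14 0 0 / 0 0 0 0 / 0 31 0 0 / 0 0 0 0 / 0 0 0 0 / 0 0 0 0
t=4: a0@(2,1) a1@(0,1) a2@(2,1) a3@(2,1) a4@(2,1) a5@(2,1) a6@(0,1) a7@(2,1) a8@(0,1) | pheromone: 0 19 0 0 / 0 0 0 0 / 0 42 0 0 / 0 0 0 0 / 0 0 0 0 / 0 0 0 0
t=5: a0@(2,1) a1@(0,1) a2@(2,1) a3@(2,1) a4@(2,1) a5@(2,1) a6@(0,1) a7@(2,1) a8@(0,1) | pheromone: 0 24 0 0 / 0 0 0 0 / 0 53 0 0 / 0 0 0 0 / 0 0 0 0 / 0 0 0 0

(2, 1)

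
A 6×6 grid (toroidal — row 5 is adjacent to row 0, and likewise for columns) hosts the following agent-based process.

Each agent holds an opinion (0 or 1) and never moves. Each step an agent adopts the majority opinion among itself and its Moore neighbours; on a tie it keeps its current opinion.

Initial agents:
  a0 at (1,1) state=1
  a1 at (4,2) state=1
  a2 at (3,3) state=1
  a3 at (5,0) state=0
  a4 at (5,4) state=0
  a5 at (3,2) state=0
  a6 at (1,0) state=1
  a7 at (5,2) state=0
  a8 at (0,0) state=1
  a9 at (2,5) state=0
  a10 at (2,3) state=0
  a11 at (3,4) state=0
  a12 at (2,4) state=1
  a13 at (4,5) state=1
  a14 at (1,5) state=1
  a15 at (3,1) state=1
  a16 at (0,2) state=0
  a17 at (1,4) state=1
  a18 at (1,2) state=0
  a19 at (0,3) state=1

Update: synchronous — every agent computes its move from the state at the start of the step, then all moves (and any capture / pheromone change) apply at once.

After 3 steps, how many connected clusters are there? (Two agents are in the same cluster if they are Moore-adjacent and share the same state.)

2

t=1: a0@(1,1):1 a1@(4,2):1 a2@(3,3):1 a3@(5,0):1 a4@(5,4):1 a5@(3,2):1 a6@(1,0):1 a7@(5,2):0 a8@(0,0):1 a9@(2,5):1 a10@(2,3):0 a11@(3,4):0 a12@(2,4):1 a13@(4,5):0 a14@(1,5):1 a15@(3,1):1 a16@(0,2):0 a17@(1,4):1 a18@(1,2):0 a19@(0,3):0
t=2: a0@(1,1):1 a1@(4,2):1 a2@(3,3):1 a3@(5,0):1 a4@(5,4):0 a5@(3,2):1 a6@(1,0):1 a7@(5,2):0 a8@(0,0):1 a9@(2,5):1 a10@(2,3):1 a11@(3,4):0 a12@(2,4):1 a13@(4,5):0 a14@(1,5):1 a15@(3,1):1 a16@(0,2):0 a17@(1,4):1 a18@(1,2):0 a19@(0,3):0
t=3: a0@(1,1):1 a1@(4,2):1 a2@(3,3):1 a3@(5,0):1 a4@(5,4):0 a5@(3,2):1 a6@(1,0):1 a7@(5,2):0 a8@(0,0):1 a9@(2,5):1 a10@(2,3):1 a11@(3,4):1 a12@(2,4):1 a13@(4,5):0 a14@(1,5):1 a15@(3,1):1 a16@(0,2):0 a17@(1,4):1 a18@(1,2):0 a19@(0,3):0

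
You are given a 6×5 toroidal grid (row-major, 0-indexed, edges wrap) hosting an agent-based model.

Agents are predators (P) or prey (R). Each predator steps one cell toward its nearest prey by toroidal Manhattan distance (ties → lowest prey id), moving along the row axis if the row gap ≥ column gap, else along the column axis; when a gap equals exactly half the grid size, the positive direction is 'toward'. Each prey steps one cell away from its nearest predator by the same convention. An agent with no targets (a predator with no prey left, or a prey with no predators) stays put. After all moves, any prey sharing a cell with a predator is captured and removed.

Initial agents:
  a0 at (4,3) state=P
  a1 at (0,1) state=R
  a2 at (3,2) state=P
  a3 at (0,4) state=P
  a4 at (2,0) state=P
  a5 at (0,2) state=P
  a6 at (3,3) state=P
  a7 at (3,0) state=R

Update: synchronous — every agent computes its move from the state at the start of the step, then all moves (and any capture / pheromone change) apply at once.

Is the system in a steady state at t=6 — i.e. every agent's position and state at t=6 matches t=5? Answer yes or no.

t=1: a0@(4,4):P a2@(3,1):P a3@(0,0):P a4@(3,0):P a5@(0,1):P a6@(3,4):P a7@(4,0):R
t=2: a0@(4,0):P a2@(4,1):P a3@(5,0):P a4@(4,0):P a5@(5,1):P a6@(4,4):P
t=3: (unchanged — steady state)

yes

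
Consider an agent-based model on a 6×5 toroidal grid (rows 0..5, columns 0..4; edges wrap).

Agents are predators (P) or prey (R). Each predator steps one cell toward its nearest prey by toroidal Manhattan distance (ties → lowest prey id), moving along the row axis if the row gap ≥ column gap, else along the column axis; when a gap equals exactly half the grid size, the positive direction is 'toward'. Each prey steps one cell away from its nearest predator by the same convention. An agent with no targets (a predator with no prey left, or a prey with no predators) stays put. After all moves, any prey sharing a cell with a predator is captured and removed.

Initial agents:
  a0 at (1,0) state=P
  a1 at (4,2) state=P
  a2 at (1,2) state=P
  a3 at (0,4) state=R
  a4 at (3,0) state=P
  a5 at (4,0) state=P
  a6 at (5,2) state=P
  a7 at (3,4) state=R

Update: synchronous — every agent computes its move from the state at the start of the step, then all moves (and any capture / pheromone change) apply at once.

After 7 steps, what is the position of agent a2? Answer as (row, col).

t=1: a0@(0,0):P a1@(4,3):P a2@(1,3):P a3@(5,4):R a4@(3,4):P a5@(3,0):P a6@(5,3):P a7@(3,3):R
t=2: a0@(5,0):P a1@(3,3):P a2@(2,3):P a4@(3,3):P a5@(3,4):P a6@(5,4):P
t=3: (unchanged — steady state)

(2, 3)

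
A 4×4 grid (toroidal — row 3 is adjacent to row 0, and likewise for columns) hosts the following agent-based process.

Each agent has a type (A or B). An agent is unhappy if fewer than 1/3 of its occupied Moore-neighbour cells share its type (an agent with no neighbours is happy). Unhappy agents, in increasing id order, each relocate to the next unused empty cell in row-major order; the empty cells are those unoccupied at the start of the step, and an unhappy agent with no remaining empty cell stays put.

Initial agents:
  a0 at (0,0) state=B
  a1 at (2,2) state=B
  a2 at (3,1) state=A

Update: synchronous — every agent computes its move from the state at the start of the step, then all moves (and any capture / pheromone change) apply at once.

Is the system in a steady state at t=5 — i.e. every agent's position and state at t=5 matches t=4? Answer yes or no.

t=1: a0@(0,1):B a1@(0,2):B a2@(0,3):A
t=2: a0@(0,1):B a1@(0,2):B a2@(0,0):A
t=3: a0@(0,1):B a1@(0,2):B a2@(0,3):A
t=4: a0@(0,1):B a1@(0,2):B a2@(0,0):A
t=5: a0@(0,1):B a1@(0,2):B a2@(0,3):A

no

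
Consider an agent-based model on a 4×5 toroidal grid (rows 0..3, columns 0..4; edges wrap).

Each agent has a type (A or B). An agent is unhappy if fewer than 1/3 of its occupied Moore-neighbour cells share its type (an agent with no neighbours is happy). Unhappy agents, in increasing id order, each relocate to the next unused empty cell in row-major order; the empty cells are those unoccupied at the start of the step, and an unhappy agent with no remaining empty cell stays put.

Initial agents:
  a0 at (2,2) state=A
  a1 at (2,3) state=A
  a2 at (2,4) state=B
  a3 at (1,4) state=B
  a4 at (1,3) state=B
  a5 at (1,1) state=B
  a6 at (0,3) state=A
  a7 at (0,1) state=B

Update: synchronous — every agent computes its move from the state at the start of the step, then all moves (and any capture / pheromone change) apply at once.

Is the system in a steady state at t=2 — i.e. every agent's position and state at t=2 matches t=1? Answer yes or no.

t=1: a0@(2,2):A a1@(0,0):A a2@(2,4):B a3@(1,4):B a4@(1,3):B a5@(1,1):B a6@(0,2):A a7@(0,1):B
t=2: a0@(0,3):A a1@(0,4):A a2@(2,4):B a3@(1,4):B a4@(1,3):B a5@(1,0):B a6@(1,2):A a7@(0,1):B

no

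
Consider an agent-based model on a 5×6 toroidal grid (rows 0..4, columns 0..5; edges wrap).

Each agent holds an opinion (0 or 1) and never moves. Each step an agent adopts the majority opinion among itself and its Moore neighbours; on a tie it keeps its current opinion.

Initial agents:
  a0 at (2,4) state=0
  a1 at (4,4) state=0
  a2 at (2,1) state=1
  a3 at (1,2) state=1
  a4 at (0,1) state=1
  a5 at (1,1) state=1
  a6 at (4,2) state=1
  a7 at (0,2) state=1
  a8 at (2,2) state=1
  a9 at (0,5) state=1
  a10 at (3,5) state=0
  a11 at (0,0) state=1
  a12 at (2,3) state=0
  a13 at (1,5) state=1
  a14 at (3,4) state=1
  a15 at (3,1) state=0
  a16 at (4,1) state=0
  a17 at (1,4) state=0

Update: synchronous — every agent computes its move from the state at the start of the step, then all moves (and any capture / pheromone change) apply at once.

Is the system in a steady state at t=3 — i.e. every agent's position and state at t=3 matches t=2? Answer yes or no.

t=1: a0@(2,4):0 a1@(4,4):0 a2@(2,1):1 a3@(1,2):1 a4@(0,1):1 a5@(1,1):1 a6@(4,2):1 a7@(0,2):1 a8@(2,2):1 a9@(0,5):1 a10@(3,5):0 a11@(0,0):1 a12@(2,3):0 a13@(1,5):1 a14@(3,4):0 a15@(3,1):1 a16@(4,1):1 a17@(1,4):0
t=2: (unchanged — steady state)

yes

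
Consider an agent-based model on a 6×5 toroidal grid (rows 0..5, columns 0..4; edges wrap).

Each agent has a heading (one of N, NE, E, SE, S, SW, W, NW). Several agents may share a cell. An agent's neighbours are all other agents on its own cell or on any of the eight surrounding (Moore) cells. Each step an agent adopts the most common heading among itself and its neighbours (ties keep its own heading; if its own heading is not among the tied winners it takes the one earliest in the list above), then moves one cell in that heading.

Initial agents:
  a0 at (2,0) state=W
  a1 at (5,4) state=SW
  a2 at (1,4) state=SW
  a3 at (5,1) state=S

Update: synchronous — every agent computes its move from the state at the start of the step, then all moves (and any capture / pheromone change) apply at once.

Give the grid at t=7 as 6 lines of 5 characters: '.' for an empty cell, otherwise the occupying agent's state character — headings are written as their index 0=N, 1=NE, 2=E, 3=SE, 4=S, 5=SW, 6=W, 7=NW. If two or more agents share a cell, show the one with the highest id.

t=1: a0@(2,4):W a1@(0,3):SW a2@(2,3):SW a3@(0,1):S
t=2: a0@(2,3):W a1@(1,2):SW a2@(3,2):SW a3@(1,1):S
t=3: a0@(3,2):SW a1@(2,1):SW a2@(4,1):SW a3@(2,1):S
t=4: a0@(4,1):SW a1@(3,0):SW a2@(5,0):SW a3@(3,0):SW
t=5: a0@(5,0):SW a1@(4,4):SW a2@(0,4):SW a3@(4,4):SW
t=6: a0@(0,4):SW a1@(5,3):SW a2@(1,3):SW a3@(5,3):SW
t=7: a0@(1,3):SW a1@(0,2):SW a2@(2,2):SW a3@(0,2):SW

..5..
...5.
..5..
.....
.....
.....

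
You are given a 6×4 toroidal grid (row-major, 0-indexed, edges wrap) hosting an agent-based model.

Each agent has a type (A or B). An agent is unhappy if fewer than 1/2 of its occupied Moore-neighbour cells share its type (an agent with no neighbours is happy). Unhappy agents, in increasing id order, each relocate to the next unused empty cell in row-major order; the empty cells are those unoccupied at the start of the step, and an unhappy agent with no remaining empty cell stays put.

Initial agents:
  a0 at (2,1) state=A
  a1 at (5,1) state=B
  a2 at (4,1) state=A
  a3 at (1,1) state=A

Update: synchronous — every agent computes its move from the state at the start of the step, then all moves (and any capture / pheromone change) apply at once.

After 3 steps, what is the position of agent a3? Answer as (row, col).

(1, 1)

t=1: a0@(2,1):A a1@(0,0):B a2@(0,1):A a3@(1,1):A
t=2: a0@(2,1):A a1@(0,2):B a2@(0,1):A a3@(1,1):A
t=3: a0@(2,1):A a1@(0,0):B a2@(0,1):A a3@(1,1):A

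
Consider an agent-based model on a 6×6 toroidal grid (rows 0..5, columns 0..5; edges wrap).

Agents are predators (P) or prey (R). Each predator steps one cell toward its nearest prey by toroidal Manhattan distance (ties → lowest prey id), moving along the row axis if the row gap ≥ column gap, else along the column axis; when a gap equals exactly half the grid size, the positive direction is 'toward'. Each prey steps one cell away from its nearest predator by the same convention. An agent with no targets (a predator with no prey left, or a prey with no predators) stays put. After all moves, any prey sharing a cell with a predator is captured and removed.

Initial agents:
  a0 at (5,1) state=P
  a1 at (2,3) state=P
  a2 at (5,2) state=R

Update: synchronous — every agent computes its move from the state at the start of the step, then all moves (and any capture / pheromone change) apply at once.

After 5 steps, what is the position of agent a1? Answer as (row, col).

(5, 5)

t=1: a0@(5,2):P a1@(3,3):P a2@(5,3):R
t=2: a0@(5,3):P a1@(4,3):P a2@(5,4):R
t=3: a0@(5,4):P a1@(5,3):P a2@(5,5):R
t=4: a0@(5,5):P a1@(5,4):P a2@(5,0):R
t=5: a0@(5,0):P a1@(5,5):P a2@(5,1):R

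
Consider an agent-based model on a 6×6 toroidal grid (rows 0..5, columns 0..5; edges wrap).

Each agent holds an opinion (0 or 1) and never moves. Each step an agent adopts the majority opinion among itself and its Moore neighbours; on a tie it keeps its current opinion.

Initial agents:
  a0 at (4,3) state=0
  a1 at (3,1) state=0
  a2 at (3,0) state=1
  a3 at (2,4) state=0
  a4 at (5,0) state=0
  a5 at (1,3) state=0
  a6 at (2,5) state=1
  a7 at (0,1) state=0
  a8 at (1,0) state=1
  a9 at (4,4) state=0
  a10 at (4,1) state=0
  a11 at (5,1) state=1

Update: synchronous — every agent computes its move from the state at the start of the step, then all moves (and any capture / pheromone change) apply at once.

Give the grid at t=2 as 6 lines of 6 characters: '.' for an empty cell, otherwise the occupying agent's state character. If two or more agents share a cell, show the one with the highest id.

t=1: a0@(4,3):0 a1@(3,1):0 a2@(3,0):1 a3@(2,4):0 a4@(5,0):0 a5@(1,3):0 a6@(2,5):1 a7@(0,1):0 a8@(1,0):1 a9@(4,4):0 a10@(4,1):0 a11@(5,1):0
t=2: (unchanged — steady state)

.0....
1..0..
....01
10....
.0.00.
00....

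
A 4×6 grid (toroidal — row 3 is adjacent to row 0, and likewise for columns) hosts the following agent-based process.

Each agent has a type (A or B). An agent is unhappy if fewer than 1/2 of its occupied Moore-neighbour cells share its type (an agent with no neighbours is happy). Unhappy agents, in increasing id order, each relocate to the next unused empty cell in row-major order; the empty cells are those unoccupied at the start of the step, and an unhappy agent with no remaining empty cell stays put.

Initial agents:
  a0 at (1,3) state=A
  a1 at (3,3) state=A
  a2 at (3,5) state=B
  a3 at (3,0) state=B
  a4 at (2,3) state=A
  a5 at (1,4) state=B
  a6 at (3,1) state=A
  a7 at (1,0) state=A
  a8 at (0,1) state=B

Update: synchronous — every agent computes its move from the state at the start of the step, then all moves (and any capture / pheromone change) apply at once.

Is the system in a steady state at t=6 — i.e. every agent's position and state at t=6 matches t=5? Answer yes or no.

t=1: a0@(1,3):A a1@(3,3):A a2@(3,5):B a3@(3,0):B a4@(2,3):A a5@(0,0):B a6@(0,2):A a7@(0,3):A a8@(0,4):B
t=2: a0@(1,3):A a1@(3,3):A a2@(3,5):B a3@(3,0):B a4@(2,3):A a5@(0,0):B a6@(0,2):A a7@(0,3):A a8@(0,1):B
t=3: (unchanged — steady state)

yes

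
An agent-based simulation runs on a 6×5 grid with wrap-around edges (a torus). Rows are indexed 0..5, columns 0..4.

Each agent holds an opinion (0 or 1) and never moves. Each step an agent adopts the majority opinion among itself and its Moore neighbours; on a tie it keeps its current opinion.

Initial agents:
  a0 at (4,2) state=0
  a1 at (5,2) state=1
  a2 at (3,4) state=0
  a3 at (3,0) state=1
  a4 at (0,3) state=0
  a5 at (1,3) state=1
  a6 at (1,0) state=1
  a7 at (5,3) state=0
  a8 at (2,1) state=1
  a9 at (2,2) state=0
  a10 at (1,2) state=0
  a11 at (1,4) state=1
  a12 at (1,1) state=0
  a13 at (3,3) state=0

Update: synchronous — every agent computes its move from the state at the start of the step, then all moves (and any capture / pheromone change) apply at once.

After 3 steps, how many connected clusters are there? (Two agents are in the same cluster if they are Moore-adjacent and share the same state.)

2

t=1: a0@(4,2):0 a1@(5,2):0 a2@(3,4):0 a3@(3,0):1 a4@(0,3):0 a5@(1,3):0 a6@(1,0):1 a7@(5,3):0 a8@(2,1):1 a9@(2,2):0 a10@(1,2):0 a11@(1,4):1 a12@(1,1):0 a13@(3,3):0
t=2: (unchanged — steady state)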